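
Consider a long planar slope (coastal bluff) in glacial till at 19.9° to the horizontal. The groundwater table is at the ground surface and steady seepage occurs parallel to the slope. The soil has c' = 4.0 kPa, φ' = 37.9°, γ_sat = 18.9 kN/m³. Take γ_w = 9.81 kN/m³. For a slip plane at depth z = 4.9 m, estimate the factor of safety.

With seepage parallel to the slope and the water table at the surface, the effective normal stress on the slip plane uses the buoyant unit weight γ' = γ_sat − γ_w while the driving shear stress uses γ_sat:
FS = [c' + γ' z cos²β tanφ'] / [γ_sat z sinβ cosβ]
γ' = 18.9 − 9.81 = 9.09 kN/m³
Numerator = 4.0 + 9.09·4.9·cos²19.9°·tan37.9° = 4.0 + 9.09·4.9·0.8841·0.7785 = 34.657 kPa
Denominator = 18.9·4.9·sin19.9°·cos19.9° = 18.9·4.9·0.3404·0.9403 = 29.640 kPa
FS = 34.657 / 29.640 = 1.169

FS = 1.17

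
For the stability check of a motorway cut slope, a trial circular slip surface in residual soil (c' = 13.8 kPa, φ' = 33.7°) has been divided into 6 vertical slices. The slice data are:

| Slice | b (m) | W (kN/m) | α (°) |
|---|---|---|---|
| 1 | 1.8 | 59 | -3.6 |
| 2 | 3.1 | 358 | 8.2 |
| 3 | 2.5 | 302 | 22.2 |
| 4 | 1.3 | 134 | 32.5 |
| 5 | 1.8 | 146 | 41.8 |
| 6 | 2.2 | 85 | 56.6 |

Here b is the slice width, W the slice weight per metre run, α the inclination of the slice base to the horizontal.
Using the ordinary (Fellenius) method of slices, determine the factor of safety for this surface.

FS = 2.13

Ordinary method of slices: FS = Σ[c'·Δl_i + (W_i cosα_i)·tanφ'] / Σ W_i sinα_i, with Δl_i = b_i / cosα_i.
Slice 1: Δl = 1.8/cos(-3.6°) = 1.804 m; N'_1 = 59·cos(-3.6°) = 58.9; c'Δl = 24.89; W sinα = -3.7
Slice 2: Δl = 3.1/cos8.2° = 3.132 m; N'_2 = 358·cos8.2° = 354.3; c'Δl = 43.22; W sinα = 51.1
Slice 3: Δl = 2.5/cos22.2° = 2.700 m; N'_3 = 302·cos22.2° = 279.6; c'Δl = 37.26; W sinα = 114.1
Slice 4: Δl = 1.3/cos32.5° = 1.541 m; N'_4 = 134·cos32.5° = 113.0; c'Δl = 21.27; W sinα = 72.0
Slice 5: Δl = 1.8/cos41.8° = 2.415 m; N'_5 = 146·cos41.8° = 108.8; c'Δl = 33.32; W sinα = 97.3
Slice 6: Δl = 2.2/cos56.6° = 3.997 m; N'_6 = 85·cos56.6° = 46.8; c'Δl = 55.15; W sinα = 71.0
Σc'Δl = 215.1 kN/m; ΣN' = 961.5 kN/m; ΣW sinα = 401.7 kN/m
Resisting = 215.1 + 961.5·tan33.7° = 215.1 + 641.2 = 856.3 kN/m
FS = 856.3 / 401.7 = 2.132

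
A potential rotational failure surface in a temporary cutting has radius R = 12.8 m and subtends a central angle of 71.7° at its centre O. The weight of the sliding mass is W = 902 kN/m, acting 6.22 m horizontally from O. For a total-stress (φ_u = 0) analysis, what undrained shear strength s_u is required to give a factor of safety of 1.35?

FS = s_u·L_a·R / (W·d), so s_u = FS·W·d / (L_a·R).
Arc length L_a = R·θ = 12.8·(71.7°·π/180) = 12.8·1.2514 = 16.02 m
s_u = 1.35·902·6.22 / (16.02·12.8) = 7574.1 / 205.03 = 36.94 kPa

s_u = 36.9 kPa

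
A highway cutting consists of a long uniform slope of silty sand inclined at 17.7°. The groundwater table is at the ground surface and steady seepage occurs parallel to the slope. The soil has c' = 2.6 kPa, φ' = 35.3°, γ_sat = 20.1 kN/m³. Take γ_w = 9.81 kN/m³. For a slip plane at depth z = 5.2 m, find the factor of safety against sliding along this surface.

With seepage parallel to the slope and the water table at the surface, the effective normal stress on the slip plane uses the buoyant unit weight γ' = γ_sat − γ_w while the driving shear stress uses γ_sat:
FS = [c' + γ' z cos²β tanφ'] / [γ_sat z sinβ cosβ]
γ' = 20.1 − 9.81 = 10.29 kN/m³
Numerator = 2.6 + 10.29·5.2·cos²17.7°·tan35.3° = 2.6 + 10.29·5.2·0.9076·0.7080 = 36.984 kPa
Denominator = 20.1·5.2·sin17.7°·cos17.7° = 20.1·5.2·0.3040·0.9527 = 30.273 kPa
FS = 36.984 / 30.273 = 1.222

FS = 1.22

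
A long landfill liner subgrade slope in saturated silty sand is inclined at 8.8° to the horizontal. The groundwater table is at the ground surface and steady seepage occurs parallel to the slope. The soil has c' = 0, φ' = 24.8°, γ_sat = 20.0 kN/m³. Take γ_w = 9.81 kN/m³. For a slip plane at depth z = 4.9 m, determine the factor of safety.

With seepage parallel to the slope and the water table at the surface, the effective normal stress on the slip plane uses the buoyant unit weight γ' = γ_sat − γ_w while the driving shear stress uses γ_sat:
FS = [c' + γ' z cos²β tanφ'] / [γ_sat z sinβ cosβ]
(For c' = 0 this reduces to FS = (γ'/γ_sat)·tanφ'/tanβ.)
γ' = 20.0 − 9.81 = 10.19 kN/m³
Numerator = 0.0 + 10.19·4.9·cos²8.8°·tan24.8° = 0.0 + 10.19·4.9·0.9766·0.4621 = 22.531 kPa
Denominator = 20.0·4.9·sin8.8°·cos8.8° = 20.0·4.9·0.1530·0.9882 = 14.816 kPa
FS = 22.531 / 14.816 = 1.521

FS = 1.52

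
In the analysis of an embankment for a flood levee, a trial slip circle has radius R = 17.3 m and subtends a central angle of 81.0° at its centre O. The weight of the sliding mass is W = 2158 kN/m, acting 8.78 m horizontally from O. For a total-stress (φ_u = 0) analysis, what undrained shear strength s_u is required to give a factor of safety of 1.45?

FS = s_u·L_a·R / (W·d), so s_u = FS·W·d / (L_a·R).
Arc length L_a = R·θ = 17.3·(81.0°·π/180) = 17.3·1.4137 = 24.46 m
s_u = 1.45·2158·8.78 / (24.46·17.3) = 27473.5 / 423.11 = 64.93 kPa

s_u = 64.9 kPa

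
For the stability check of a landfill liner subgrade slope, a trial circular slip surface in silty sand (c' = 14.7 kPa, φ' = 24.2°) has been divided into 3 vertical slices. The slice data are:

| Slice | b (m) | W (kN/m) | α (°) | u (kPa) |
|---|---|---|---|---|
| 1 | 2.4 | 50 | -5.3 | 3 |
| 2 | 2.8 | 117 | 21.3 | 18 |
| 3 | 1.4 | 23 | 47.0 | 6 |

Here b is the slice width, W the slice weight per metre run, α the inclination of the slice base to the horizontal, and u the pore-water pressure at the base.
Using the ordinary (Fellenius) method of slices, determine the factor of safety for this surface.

FS = 2.84

Ordinary method of slices: FS = Σ[c'·Δl_i + (W_i cosα_i − u_i·Δl_i)·tanφ'] / Σ W_i sinα_i, with Δl_i = b_i / cosα_i.
Slice 1: Δl = 2.4/cos(-5.3°) = 2.410 m; N'_1 = 50·cos(-5.3°) − 3·2.410 = 42.6; c'Δl = 35.43; W sinα = -4.6
Slice 2: Δl = 2.8/cos21.3° = 3.005 m; N'_2 = 117·cos21.3° − 18·3.005 = 54.9; c'Δl = 44.18; W sinα = 42.5
Slice 3: Δl = 1.4/cos47.0° = 2.053 m; N'_3 = 23·cos47.0° − 6·2.053 = 3.4; c'Δl = 30.18; W sinα = 16.8
Σc'Δl = 109.8 kN/m; ΣN' = 100.8 kN/m; ΣW sinα = 54.7 kN/m
Resisting = 109.8 + 100.8·tan24.2° = 109.8 + 45.3 = 155.1 kN/m
FS = 155.1 / 54.7 = 2.835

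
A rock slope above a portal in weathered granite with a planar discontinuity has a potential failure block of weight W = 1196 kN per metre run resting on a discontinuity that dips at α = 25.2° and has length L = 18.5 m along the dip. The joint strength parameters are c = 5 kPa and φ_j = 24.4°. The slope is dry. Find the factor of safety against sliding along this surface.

FS = 1.15

Resolving the block weight along and normal to the plane and applying the Mohr–Coulomb strength on the joint:
N' = W cosα = 1196·cos25.2° = 1082.2 kN/m
Driving force T = W sinα = 1196·sin25.2° = 509.2 kN/m
Resisting force R = c·L + N'·tanφ_j = 5·18.5 + 1082.2·tan24.4° = 92.5 + 490.9 = 583.4 kN/m
FS = R / T = 583.4 / 509.2 = 1.146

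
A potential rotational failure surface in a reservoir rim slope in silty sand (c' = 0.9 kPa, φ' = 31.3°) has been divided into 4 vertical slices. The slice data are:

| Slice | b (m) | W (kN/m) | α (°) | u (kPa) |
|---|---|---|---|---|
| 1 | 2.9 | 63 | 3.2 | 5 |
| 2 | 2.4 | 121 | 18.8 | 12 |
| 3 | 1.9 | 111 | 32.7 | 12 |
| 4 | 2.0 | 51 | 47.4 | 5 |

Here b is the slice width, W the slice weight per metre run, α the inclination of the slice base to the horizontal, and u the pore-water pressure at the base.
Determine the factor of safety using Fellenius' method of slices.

Ordinary method of slices: FS = Σ[c'·Δl_i + (W_i cosα_i − u_i·Δl_i)·tanφ'] / Σ W_i sinα_i, with Δl_i = b_i / cosα_i.
Slice 1: Δl = 2.9/cos3.2° = 2.905 m; N'_1 = 63·cos3.2° − 5·2.905 = 48.4; c'Δl = 2.61; W sinα = 3.5
Slice 2: Δl = 2.4/cos18.8° = 2.535 m; N'_2 = 121·cos18.8° − 12·2.535 = 84.1; c'Δl = 2.28; W sinα = 39.0
Slice 3: Δl = 1.9/cos32.7° = 2.258 m; N'_3 = 111·cos32.7° − 12·2.258 = 66.3; c'Δl = 2.03; W sinα = 60.0
Slice 4: Δl = 2.0/cos47.4° = 2.955 m; N'_4 = 51·cos47.4° − 5·2.955 = 19.7; c'Δl = 2.66; W sinα = 37.5
Σc'Δl = 9.6 kN/m; ΣN' = 218.6 kN/m; ΣW sinα = 140.0 kN/m
Resisting = 9.6 + 218.6·tan31.3° = 9.6 + 132.9 = 142.5 kN/m
FS = 142.5 / 140.0 = 1.018

FS = 1.02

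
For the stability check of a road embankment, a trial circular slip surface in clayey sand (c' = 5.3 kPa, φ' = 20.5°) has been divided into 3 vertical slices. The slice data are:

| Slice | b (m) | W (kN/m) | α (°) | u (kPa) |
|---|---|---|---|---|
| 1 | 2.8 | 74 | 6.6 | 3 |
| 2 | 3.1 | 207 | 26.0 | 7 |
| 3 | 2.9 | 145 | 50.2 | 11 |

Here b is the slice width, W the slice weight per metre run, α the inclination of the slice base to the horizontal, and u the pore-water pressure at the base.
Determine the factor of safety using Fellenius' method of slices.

Ordinary method of slices: FS = Σ[c'·Δl_i + (W_i cosα_i − u_i·Δl_i)·tanφ'] / Σ W_i sinα_i, with Δl_i = b_i / cosα_i.
Slice 1: Δl = 2.8/cos6.6° = 2.819 m; N'_1 = 74·cos6.6° − 3·2.819 = 65.1; c'Δl = 14.94; W sinα = 8.5
Slice 2: Δl = 3.1/cos26.0° = 3.449 m; N'_2 = 207·cos26.0° − 7·3.449 = 161.9; c'Δl = 18.28; W sinα = 90.7
Slice 3: Δl = 2.9/cos50.2° = 4.530 m; N'_3 = 145·cos50.2° − 11·4.530 = 43.0; c'Δl = 24.01; W sinα = 111.4
Σc'Δl = 57.2 kN/m; ΣN' = 269.9 kN/m; ΣW sinα = 210.6 kN/m
Resisting = 57.2 + 269.9·tan20.5° = 57.2 + 100.9 = 158.2 kN/m
FS = 158.2 / 210.6 = 0.751

FS = 0.75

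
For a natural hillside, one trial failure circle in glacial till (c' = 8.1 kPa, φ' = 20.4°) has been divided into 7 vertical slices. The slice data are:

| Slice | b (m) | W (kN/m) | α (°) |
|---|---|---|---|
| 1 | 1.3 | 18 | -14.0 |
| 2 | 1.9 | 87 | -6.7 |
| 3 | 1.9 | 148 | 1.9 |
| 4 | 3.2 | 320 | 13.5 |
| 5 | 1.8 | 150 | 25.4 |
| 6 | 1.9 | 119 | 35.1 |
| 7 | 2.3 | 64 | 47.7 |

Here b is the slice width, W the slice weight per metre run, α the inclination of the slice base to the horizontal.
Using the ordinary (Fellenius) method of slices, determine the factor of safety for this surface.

FS = 1.81

Ordinary method of slices: FS = Σ[c'·Δl_i + (W_i cosα_i)·tanφ'] / Σ W_i sinα_i, with Δl_i = b_i / cosα_i.
Slice 1: Δl = 1.3/cos(-14.0°) = 1.340 m; N'_1 = 18·cos(-14.0°) = 17.5; c'Δl = 10.85; W sinα = -4.4
Slice 2: Δl = 1.9/cos(-6.7°) = 1.913 m; N'_2 = 87·cos(-6.7°) = 86.4; c'Δl = 15.50; W sinα = -10.2
Slice 3: Δl = 1.9/cos1.9° = 1.901 m; N'_3 = 148·cos1.9° = 147.9; c'Δl = 15.40; W sinα = 4.9
Slice 4: Δl = 3.2/cos13.5° = 3.291 m; N'_4 = 320·cos13.5° = 311.2; c'Δl = 26.66; W sinα = 74.7
Slice 5: Δl = 1.8/cos25.4° = 1.993 m; N'_5 = 150·cos25.4° = 135.5; c'Δl = 16.14; W sinα = 64.3
Slice 6: Δl = 1.9/cos35.1° = 2.322 m; N'_6 = 119·cos35.1° = 97.4; c'Δl = 18.81; W sinα = 68.4
Slice 7: Δl = 2.3/cos47.7° = 3.417 m; N'_7 = 64·cos47.7° = 43.1; c'Δl = 27.68; W sinα = 47.3
Σc'Δl = 131.0 kN/m; ΣN' = 838.9 kN/m; ΣW sinα = 245.2 kN/m
Resisting = 131.0 + 838.9·tan20.4° = 131.0 + 312.0 = 443.0 kN/m
FS = 443.0 / 245.2 = 1.807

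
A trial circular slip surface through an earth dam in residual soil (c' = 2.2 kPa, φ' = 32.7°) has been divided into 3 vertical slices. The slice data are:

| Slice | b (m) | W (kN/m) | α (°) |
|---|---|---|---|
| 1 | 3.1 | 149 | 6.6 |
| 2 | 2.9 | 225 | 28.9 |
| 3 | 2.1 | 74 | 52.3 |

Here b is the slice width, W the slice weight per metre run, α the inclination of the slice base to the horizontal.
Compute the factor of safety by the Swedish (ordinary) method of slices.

Ordinary method of slices: FS = Σ[c'·Δl_i + (W_i cosα_i)·tanφ'] / Σ W_i sinα_i, with Δl_i = b_i / cosα_i.
Slice 1: Δl = 3.1/cos6.6° = 3.121 m; N'_1 = 149·cos6.6° = 148.0; c'Δl = 6.87; W sinα = 17.1
Slice 2: Δl = 2.9/cos28.9° = 3.313 m; N'_2 = 225·cos28.9° = 197.0; c'Δl = 7.29; W sinα = 108.7
Slice 3: Δl = 2.1/cos52.3° = 3.434 m; N'_3 = 74·cos52.3° = 45.3; c'Δl = 7.55; W sinα = 58.6
Σc'Δl = 21.7 kN/m; ΣN' = 390.2 kN/m; ΣW sinα = 184.4 kN/m
Resisting = 21.7 + 390.2·tan32.7° = 21.7 + 250.5 = 272.2 kN/m
FS = 272.2 / 184.4 = 1.476

FS = 1.48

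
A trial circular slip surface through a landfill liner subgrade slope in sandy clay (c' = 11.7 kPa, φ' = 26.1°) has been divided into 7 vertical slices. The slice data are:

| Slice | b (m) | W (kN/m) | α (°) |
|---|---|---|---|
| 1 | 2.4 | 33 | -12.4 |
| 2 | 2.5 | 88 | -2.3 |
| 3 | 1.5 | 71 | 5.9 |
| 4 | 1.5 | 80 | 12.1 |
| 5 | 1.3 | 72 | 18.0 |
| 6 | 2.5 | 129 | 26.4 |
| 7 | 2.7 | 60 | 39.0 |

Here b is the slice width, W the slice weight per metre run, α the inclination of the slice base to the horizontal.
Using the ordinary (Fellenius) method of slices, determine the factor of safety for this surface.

FS = 3.27

Ordinary method of slices: FS = Σ[c'·Δl_i + (W_i cosα_i)·tanφ'] / Σ W_i sinα_i, with Δl_i = b_i / cosα_i.
Slice 1: Δl = 2.4/cos(-12.4°) = 2.457 m; N'_1 = 33·cos(-12.4°) = 32.2; c'Δl = 28.75; W sinα = -7.1
Slice 2: Δl = 2.5/cos(-2.3°) = 2.502 m; N'_2 = 88·cos(-2.3°) = 87.9; c'Δl = 29.27; W sinα = -3.5
Slice 3: Δl = 1.5/cos5.9° = 1.508 m; N'_3 = 71·cos5.9° = 70.6; c'Δl = 17.64; W sinα = 7.3
Slice 4: Δl = 1.5/cos12.1° = 1.534 m; N'_4 = 80·cos12.1° = 78.2; c'Δl = 17.95; W sinα = 16.8
Slice 5: Δl = 1.3/cos18.0° = 1.367 m; N'_5 = 72·cos18.0° = 68.5; c'Δl = 15.99; W sinα = 22.2
Slice 6: Δl = 2.5/cos26.4° = 2.791 m; N'_6 = 129·cos26.4° = 115.5; c'Δl = 32.66; W sinα = 57.4
Slice 7: Δl = 2.7/cos39.0° = 3.474 m; N'_7 = 60·cos39.0° = 46.6; c'Δl = 40.65; W sinα = 37.8
Σc'Δl = 182.9 kN/m; ΣN' = 499.7 kN/m; ΣW sinα = 130.8 kN/m
Resisting = 182.9 + 499.7·tan26.1° = 182.9 + 244.8 = 427.7 kN/m
FS = 427.7 / 130.8 = 3.269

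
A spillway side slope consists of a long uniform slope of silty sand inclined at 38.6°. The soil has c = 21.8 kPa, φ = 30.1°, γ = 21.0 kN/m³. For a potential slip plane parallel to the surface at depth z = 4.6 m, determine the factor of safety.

FS = 1.19

For an infinite slope with a slip plane parallel to the surface (no pore pressure): FS = [c + γz cos²β tanφ] / [γz sinβ cosβ].
γz = 21.0·4.6 = 96.60 kN/m²
Numerator = 21.8 + 96.60·cos²38.6°·tan30.1° = 21.8 + 96.60·0.6108·0.5797 = 56.002 kPa
Denominator = 96.60·sin38.6°·cos38.6° = 96.60·0.6239·0.7815 = 47.100 kPa
FS = 56.002 / 47.100 = 1.189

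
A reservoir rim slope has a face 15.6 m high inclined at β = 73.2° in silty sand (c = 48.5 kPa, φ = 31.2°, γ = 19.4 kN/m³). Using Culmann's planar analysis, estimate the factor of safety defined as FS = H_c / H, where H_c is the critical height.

FS = 2.04

H_c = (4c/γ) · sinβ cosφ / [1 − cos(β − φ)]
    = (4·48.5/19.4) · sin73.2°·cos31.2° / [1 − cos42.0°]
    = 10.000 · 0.8189 / 0.2569 = 31.88 m
FS = H_c / H = 31.88 / 15.6 = 2.044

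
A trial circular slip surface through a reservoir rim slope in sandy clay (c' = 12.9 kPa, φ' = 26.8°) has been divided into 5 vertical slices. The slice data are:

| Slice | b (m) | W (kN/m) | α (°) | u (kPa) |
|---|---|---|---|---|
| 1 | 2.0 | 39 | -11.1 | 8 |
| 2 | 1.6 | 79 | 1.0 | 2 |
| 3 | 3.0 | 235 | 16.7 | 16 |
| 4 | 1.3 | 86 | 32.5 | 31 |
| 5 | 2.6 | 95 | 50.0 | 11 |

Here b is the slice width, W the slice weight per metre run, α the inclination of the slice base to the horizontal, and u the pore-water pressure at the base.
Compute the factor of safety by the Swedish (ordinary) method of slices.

Ordinary method of slices: FS = Σ[c'·Δl_i + (W_i cosα_i − u_i·Δl_i)·tanφ'] / Σ W_i sinα_i, with Δl_i = b_i / cosα_i.
Slice 1: Δl = 2.0/cos(-11.1°) = 2.038 m; N'_1 = 39·cos(-11.1°) − 8·2.038 = 22.0; c'Δl = 26.29; W sinα = -7.5
Slice 2: Δl = 1.6/cos1.0° = 1.600 m; N'_2 = 79·cos1.0° − 2·1.600 = 75.8; c'Δl = 20.64; W sinα = 1.4
Slice 3: Δl = 3.0/cos16.7° = 3.132 m; N'_3 = 235·cos16.7° − 16·3.132 = 175.0; c'Δl = 40.40; W sinα = 67.5
Slice 4: Δl = 1.3/cos32.5° = 1.541 m; N'_4 = 86·cos32.5° − 31·1.541 = 24.7; c'Δl = 19.88; W sinα = 46.2
Slice 5: Δl = 2.6/cos50.0° = 4.045 m; N'_5 = 95·cos50.0° − 11·4.045 = 16.6; c'Δl = 52.18; W sinα = 72.8
Σc'Δl = 159.4 kN/m; ΣN' = 314.0 kN/m; ΣW sinα = 180.4 kN/m
Resisting = 159.4 + 314.0·tan26.8° = 159.4 + 158.6 = 318.0 kN/m
FS = 318.0 / 180.4 = 1.763

FS = 1.76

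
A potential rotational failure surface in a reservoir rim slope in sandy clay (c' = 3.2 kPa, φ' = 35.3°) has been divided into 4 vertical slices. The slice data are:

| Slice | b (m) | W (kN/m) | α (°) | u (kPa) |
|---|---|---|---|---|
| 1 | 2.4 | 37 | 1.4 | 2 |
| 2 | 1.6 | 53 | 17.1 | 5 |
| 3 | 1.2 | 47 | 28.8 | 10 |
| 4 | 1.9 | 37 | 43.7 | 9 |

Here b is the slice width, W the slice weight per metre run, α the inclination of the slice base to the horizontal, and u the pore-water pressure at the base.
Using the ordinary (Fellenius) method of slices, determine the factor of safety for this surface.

FS = 1.55

Ordinary method of slices: FS = Σ[c'·Δl_i + (W_i cosα_i − u_i·Δl_i)·tanφ'] / Σ W_i sinα_i, with Δl_i = b_i / cosα_i.
Slice 1: Δl = 2.4/cos1.4° = 2.401 m; N'_1 = 37·cos1.4° − 2·2.401 = 32.2; c'Δl = 7.68; W sinα = 0.9
Slice 2: Δl = 1.6/cos17.1° = 1.674 m; N'_2 = 53·cos17.1° − 5·1.674 = 42.3; c'Δl = 5.36; W sinα = 15.6
Slice 3: Δl = 1.2/cos28.8° = 1.369 m; N'_3 = 47·cos28.8° − 10·1.369 = 27.5; c'Δl = 4.38; W sinα = 22.6
Slice 4: Δl = 1.9/cos43.7° = 2.628 m; N'_4 = 37·cos43.7° − 9·2.628 = 3.1; c'Δl = 8.41; W sinα = 25.6
Σc'Δl = 25.8 kN/m; ΣN' = 105.1 kN/m; ΣW sinα = 64.7 kN/m
Resisting = 25.8 + 105.1·tan35.3° = 25.8 + 74.4 = 100.2 kN/m
FS = 100.2 / 64.7 = 1.549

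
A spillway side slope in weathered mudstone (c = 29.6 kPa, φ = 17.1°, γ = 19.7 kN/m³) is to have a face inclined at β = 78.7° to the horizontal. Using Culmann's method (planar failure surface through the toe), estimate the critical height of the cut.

H_c = 10.74 m

Culmann's analysis gives the critical failure plane at α_cr = (β + φ)/2 = (78.7 + 17.1)/2 = 47.9°, and the critical height
H_c = (4c/γ) · sinβ cosφ / [1 − cos(β − φ)]
    = (4·29.6/19.7) · sin78.7°·cos17.1° / [1 − cos(61.6°)]
    = 6.010 · 0.9806·0.9558 / [1 − 0.4756]
    = 6.010 · 0.9373 / 0.5244
    = 10.74 m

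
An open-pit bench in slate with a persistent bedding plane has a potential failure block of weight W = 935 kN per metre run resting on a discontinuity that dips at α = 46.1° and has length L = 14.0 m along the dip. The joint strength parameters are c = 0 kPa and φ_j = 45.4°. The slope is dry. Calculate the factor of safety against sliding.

Resolving the block weight along and normal to the plane and applying the Mohr–Coulomb strength on the joint:
N' = W cosα = 935·cos46.1° = 648.3 kN/m
Driving force T = W sinα = 935·sin46.1° = 673.7 kN/m
Resisting force R = c·L + N'·tanφ_j = 0·14.0 + 648.3·tan45.4° = 0.0 + 657.4 = 657.4 kN/m
FS = R / T = 657.4 / 673.7 = 0.976

FS = 0.98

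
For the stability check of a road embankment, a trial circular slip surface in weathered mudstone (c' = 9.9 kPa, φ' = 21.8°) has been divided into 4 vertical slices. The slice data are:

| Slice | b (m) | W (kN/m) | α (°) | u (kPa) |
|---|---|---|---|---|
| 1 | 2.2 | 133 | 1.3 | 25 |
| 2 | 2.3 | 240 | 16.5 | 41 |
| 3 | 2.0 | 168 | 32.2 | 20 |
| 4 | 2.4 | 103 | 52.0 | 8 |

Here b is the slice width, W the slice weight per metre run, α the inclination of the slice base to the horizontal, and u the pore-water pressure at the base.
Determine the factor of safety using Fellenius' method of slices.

Ordinary method of slices: FS = Σ[c'·Δl_i + (W_i cosα_i − u_i·Δl_i)·tanφ'] / Σ W_i sinα_i, with Δl_i = b_i / cosα_i.
Slice 1: Δl = 2.2/cos1.3° = 2.201 m; N'_1 = 133·cos1.3° − 25·2.201 = 78.0; c'Δl = 21.79; W sinα = 3.0
Slice 2: Δl = 2.3/cos16.5° = 2.399 m; N'_2 = 240·cos16.5° − 41·2.399 = 131.8; c'Δl = 23.75; W sinα = 68.2
Slice 3: Δl = 2.0/cos32.2° = 2.364 m; N'_3 = 168·cos32.2° − 20·2.364 = 94.9; c'Δl = 23.40; W sinα = 89.5
Slice 4: Δl = 2.4/cos52.0° = 3.898 m; N'_4 = 103·cos52.0° − 8·3.898 = 32.2; c'Δl = 38.59; W sinα = 81.2
Σc'Δl = 107.5 kN/m; ΣN' = 336.8 kN/m; ΣW sinα = 241.9 kN/m
Resisting = 107.5 + 336.8·tan21.8° = 107.5 + 134.7 = 242.2 kN/m
FS = 242.2 / 241.9 = 1.002

FS = 1.00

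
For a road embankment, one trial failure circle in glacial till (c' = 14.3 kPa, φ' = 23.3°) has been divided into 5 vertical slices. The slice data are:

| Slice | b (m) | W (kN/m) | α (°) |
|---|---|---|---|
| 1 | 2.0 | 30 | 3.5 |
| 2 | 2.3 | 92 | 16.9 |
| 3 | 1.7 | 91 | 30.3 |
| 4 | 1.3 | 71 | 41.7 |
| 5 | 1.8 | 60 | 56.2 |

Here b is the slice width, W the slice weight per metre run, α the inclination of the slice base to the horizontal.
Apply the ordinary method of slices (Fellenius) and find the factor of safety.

FS = 1.66

Ordinary method of slices: FS = Σ[c'·Δl_i + (W_i cosα_i)·tanφ'] / Σ W_i sinα_i, with Δl_i = b_i / cosα_i.
Slice 1: Δl = 2.0/cos3.5° = 2.004 m; N'_1 = 30·cos3.5° = 29.9; c'Δl = 28.65; W sinα = 1.8
Slice 2: Δl = 2.3/cos16.9° = 2.404 m; N'_2 = 92·cos16.9° = 88.0; c'Δl = 34.37; W sinα = 26.7
Slice 3: Δl = 1.7/cos30.3° = 1.969 m; N'_3 = 91·cos30.3° = 78.6; c'Δl = 28.16; W sinα = 45.9
Slice 4: Δl = 1.3/cos41.7° = 1.741 m; N'_4 = 71·cos41.7° = 53.0; c'Δl = 24.90; W sinα = 47.2
Slice 5: Δl = 1.8/cos56.2° = 3.236 m; N'_5 = 60·cos56.2° = 33.4; c'Δl = 46.27; W sinα = 49.9
Σc'Δl = 162.4 kN/m; ΣN' = 282.9 kN/m; ΣW sinα = 171.6 kN/m
Resisting = 162.4 + 282.9·tan23.3° = 162.4 + 121.8 = 284.2 kN/m
FS = 284.2 / 171.6 = 1.656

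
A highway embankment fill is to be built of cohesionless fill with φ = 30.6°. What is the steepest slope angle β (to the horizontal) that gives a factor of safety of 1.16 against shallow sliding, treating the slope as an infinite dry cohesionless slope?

For an infinite dry cohesionless slope FS = tanφ/tanβ, so tanβ = tanφ / FS.
tanβ = tan30.6° / 1.16 = 0.5914 / 1.16 = 0.5098
β = arctan(0.5098) = 27.01°

β = 27.0°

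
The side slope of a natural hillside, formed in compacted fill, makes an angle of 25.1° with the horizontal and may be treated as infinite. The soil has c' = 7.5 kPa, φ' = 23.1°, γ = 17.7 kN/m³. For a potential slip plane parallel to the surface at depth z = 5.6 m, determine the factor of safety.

For an infinite slope with a slip plane parallel to the surface (no pore pressure): FS = [c' + γz cos²β tanφ'] / [γz sinβ cosβ].
γz = 17.7·5.6 = 99.12 kN/m²
Numerator = 7.5 + 99.12·cos²25.1°·tan23.1° = 7.5 + 99.12·0.8201·0.4265 = 42.170 kPa
Denominator = 99.12·sin25.1°·cos25.1° = 99.12·0.4242·0.9056 = 38.076 kPa
FS = 42.170 / 38.076 = 1.108

FS = 1.11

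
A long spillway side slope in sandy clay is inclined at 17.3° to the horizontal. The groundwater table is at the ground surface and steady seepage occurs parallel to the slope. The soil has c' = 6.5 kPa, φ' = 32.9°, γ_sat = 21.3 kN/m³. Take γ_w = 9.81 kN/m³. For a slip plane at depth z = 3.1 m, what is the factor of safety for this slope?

With seepage parallel to the slope and the water table at the surface, the effective normal stress on the slip plane uses the buoyant unit weight γ' = γ_sat − γ_w while the driving shear stress uses γ_sat:
FS = [c' + γ' z cos²β tanφ'] / [γ_sat z sinβ cosβ]
γ' = 21.3 − 9.81 = 11.49 kN/m³
Numerator = 6.5 + 11.49·3.1·cos²17.3°·tan32.9° = 6.5 + 11.49·3.1·0.9116·0.6469 = 27.505 kPa
Denominator = 21.3·3.1·sin17.3°·cos17.3° = 21.3·3.1·0.2974·0.9548 = 18.747 kPa
FS = 27.505 / 18.747 = 1.467

FS = 1.47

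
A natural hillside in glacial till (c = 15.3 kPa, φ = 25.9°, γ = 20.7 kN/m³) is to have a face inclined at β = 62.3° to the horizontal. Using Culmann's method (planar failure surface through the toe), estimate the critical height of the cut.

Culmann's analysis gives the critical failure plane at α_cr = (β + φ)/2 = (62.3 + 25.9)/2 = 44.1°, and the critical height
H_c = (4c/γ) · sinβ cosφ / [1 − cos(β − φ)]
    = (4·15.3/20.7) · sin62.3°·cos25.9° / [1 − cos(36.4°)]
    = 2.957 · 0.8854·0.8996 / [1 − 0.8049]
    = 2.957 · 0.7965 / 0.1951
    = 12.07 m

H_c = 12.07 m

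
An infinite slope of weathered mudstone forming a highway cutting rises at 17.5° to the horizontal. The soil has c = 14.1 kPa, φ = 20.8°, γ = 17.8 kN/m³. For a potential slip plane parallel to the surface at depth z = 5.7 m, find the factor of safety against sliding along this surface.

For an infinite slope with a slip plane parallel to the surface (no pore pressure): FS = [c + γz cos²β tanφ] / [γz sinβ cosβ].
γz = 17.8·5.7 = 101.46 kN/m²
Numerator = 14.1 + 101.46·cos²17.5°·tan20.8° = 14.1 + 101.46·0.9096·0.3799 = 49.156 kPa
Denominator = 101.46·sin17.5°·cos17.5° = 101.46·0.3007·0.9537 = 29.098 kPa
FS = 49.156 / 29.098 = 1.689

FS = 1.69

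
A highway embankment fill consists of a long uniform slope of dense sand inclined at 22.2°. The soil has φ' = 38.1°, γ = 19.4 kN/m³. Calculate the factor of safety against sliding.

FS = 1.92

For a dry cohesionless infinite slope the factor of safety is FS = tanφ' / tanβ.
FS = tan38.1° / tan22.2° = 0.7841 / 0.4081 = 1.921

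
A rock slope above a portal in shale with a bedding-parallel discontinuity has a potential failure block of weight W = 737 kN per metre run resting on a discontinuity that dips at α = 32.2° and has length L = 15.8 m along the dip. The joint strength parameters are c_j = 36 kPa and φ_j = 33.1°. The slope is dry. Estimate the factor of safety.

FS = 2.48

Resolving the block weight along and normal to the plane and applying the Mohr–Coulomb strength on the joint:
N' = W cosα = 737·cos32.2° = 623.6 kN/m
Driving force T = W sinα = 737·sin32.2° = 392.7 kN/m
Resisting force R = c_j·L + N'·tanφ_j = 36·15.8 + 623.6·tan33.1° = 568.8 + 406.5 = 975.3 kN/m
FS = R / T = 975.3 / 392.7 = 2.484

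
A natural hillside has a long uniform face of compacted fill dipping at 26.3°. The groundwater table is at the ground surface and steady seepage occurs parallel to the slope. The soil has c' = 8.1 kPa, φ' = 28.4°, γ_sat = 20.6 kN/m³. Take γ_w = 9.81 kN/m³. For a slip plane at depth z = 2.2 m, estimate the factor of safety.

FS = 1.02

With seepage parallel to the slope and the water table at the surface, the effective normal stress on the slip plane uses the buoyant unit weight γ' = γ_sat − γ_w while the driving shear stress uses γ_sat:
FS = [c' + γ' z cos²β tanφ'] / [γ_sat z sinβ cosβ]
γ' = 20.6 − 9.81 = 10.79 kN/m³
Numerator = 8.1 + 10.79·2.2·cos²26.3°·tan28.4° = 8.1 + 10.79·2.2·0.8037·0.5407 = 18.415 kPa
Denominator = 20.6·2.2·sin26.3°·cos26.3° = 20.6·2.2·0.4431·0.8965 = 18.001 kPa
FS = 18.415 / 18.001 = 1.023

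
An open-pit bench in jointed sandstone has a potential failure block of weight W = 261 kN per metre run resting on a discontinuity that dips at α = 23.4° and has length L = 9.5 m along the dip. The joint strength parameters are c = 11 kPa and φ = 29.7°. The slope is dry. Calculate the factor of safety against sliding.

Resolving the block weight along and normal to the plane and applying the Mohr–Coulomb strength on the joint:
N' = W cosα = 261·cos23.4° = 239.5 kN/m
Driving force T = W sinα = 261·sin23.4° = 103.7 kN/m
Resisting force R = c·L + N'·tanφ = 11·9.5 + 239.5·tan29.7° = 104.5 + 136.6 = 241.1 kN/m
FS = R / T = 241.1 / 103.7 = 2.326

FS = 2.33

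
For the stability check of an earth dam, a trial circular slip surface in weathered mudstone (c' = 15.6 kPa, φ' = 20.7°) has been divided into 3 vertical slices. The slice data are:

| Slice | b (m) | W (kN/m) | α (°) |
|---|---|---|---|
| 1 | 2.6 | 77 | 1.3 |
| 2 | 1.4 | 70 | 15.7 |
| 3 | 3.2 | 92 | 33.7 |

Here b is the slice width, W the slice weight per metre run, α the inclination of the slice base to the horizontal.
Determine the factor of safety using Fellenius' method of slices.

Ordinary method of slices: FS = Σ[c'·Δl_i + (W_i cosα_i)·tanφ'] / Σ W_i sinα_i, with Δl_i = b_i / cosα_i.
Slice 1: Δl = 2.6/cos1.3° = 2.601 m; N'_1 = 77·cos1.3° = 77.0; c'Δl = 40.57; W sinα = 1.7
Slice 2: Δl = 1.4/cos15.7° = 1.454 m; N'_2 = 70·cos15.7° = 67.4; c'Δl = 22.69; W sinα = 18.9
Slice 3: Δl = 3.2/cos33.7° = 3.846 m; N'_3 = 92·cos33.7° = 76.5; c'Δl = 60.00; W sinα = 51.0
Σc'Δl = 123.3 kN/m; ΣN' = 220.9 kN/m; ΣW sinα = 71.7 kN/m
Resisting = 123.3 + 220.9·tan20.7° = 123.3 + 83.5 = 206.7 kN/m
FS = 206.7 / 71.7 = 2.882

FS = 2.88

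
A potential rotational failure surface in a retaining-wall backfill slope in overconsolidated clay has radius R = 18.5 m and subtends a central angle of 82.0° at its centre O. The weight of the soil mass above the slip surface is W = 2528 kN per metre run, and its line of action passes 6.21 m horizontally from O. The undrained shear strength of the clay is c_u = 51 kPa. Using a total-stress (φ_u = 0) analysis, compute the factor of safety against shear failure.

FS = 1.59

Taking moments about the centre O, the resisting moment is provided by the undrained shear strength acting along the arc:
Arc length L_a = R·θ = 18.5·(82.0°·π/180) = 18.5·1.4312 = 26.48 m
M_R = c_u·L_a·R = 51·26.48·18.5 = 24980.7 kN·m/m
M_D = W·d = 2528·6.21 = 15698.9 kN·m/m
FS = M_R / M_D = 24980.7 / 15698.9 = 1.591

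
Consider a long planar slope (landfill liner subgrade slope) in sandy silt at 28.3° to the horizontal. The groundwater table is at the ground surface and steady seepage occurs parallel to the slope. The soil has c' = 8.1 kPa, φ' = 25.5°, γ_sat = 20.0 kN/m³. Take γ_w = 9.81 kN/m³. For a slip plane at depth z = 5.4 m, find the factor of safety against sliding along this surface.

With seepage parallel to the slope and the water table at the surface, the effective normal stress on the slip plane uses the buoyant unit weight γ' = γ_sat − γ_w while the driving shear stress uses γ_sat:
FS = [c' + γ' z cos²β tanφ'] / [γ_sat z sinβ cosβ]
γ' = 20.0 − 9.81 = 10.19 kN/m³
Numerator = 8.1 + 10.19·5.4·cos²28.3°·tan25.5° = 8.1 + 10.19·5.4·0.7752·0.4770 = 28.447 kPa
Denominator = 20.0·5.4·sin28.3°·cos28.3° = 20.0·5.4·0.4741·0.8805 = 45.082 kPa
FS = 28.447 / 45.082 = 0.631

FS = 0.63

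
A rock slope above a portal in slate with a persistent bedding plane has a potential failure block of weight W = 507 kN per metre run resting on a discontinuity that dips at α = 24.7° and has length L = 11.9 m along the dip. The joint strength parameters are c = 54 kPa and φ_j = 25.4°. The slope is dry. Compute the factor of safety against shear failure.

FS = 4.07

Resolving the block weight along and normal to the plane and applying the Mohr–Coulomb strength on the joint:
N' = W cosα = 507·cos24.7° = 460.6 kN/m
Driving force T = W sinα = 507·sin24.7° = 211.9 kN/m
Resisting force R = c·L + N'·tanφ_j = 54·11.9 + 460.6·tan25.4° = 642.6 + 218.7 = 861.3 kN/m
FS = R / T = 861.3 / 211.9 = 4.066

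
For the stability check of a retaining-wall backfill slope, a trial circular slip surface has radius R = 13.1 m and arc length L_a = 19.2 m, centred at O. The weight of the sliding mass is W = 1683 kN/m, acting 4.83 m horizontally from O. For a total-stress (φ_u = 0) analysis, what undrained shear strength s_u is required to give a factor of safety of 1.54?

s_u = 49.8 kPa

FS = s_u·L_a·R / (W·d), so s_u = FS·W·d / (L_a·R).
s_u = 1.54·1683·4.83 / (19.20·13.1) = 12518.5 / 251.52 = 49.77 kPa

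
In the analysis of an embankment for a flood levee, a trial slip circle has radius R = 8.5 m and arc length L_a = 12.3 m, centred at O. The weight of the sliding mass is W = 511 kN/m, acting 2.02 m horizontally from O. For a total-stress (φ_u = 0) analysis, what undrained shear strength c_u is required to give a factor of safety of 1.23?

c_u = 12.1 kPa

FS = c_u·L_a·R / (W·d), so c_u = FS·W·d / (L_a·R).
c_u = 1.23·511·2.02 / (12.30·8.5) = 1269.6 / 104.55 = 12.14 kPa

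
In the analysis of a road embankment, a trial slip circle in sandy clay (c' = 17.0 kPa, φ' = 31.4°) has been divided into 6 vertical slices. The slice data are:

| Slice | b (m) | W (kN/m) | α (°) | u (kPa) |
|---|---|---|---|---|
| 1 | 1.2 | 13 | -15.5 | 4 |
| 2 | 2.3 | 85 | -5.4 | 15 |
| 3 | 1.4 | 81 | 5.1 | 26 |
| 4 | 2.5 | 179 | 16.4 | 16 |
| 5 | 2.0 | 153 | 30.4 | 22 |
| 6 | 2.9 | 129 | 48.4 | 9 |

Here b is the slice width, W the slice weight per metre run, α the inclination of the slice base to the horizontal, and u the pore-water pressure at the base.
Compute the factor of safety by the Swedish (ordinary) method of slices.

FS = 2.10

Ordinary method of slices: FS = Σ[c'·Δl_i + (W_i cosα_i − u_i·Δl_i)·tanφ'] / Σ W_i sinα_i, with Δl_i = b_i / cosα_i.
Slice 1: Δl = 1.2/cos(-15.5°) = 1.245 m; N'_1 = 13·cos(-15.5°) − 4·1.245 = 7.5; c'Δl = 21.17; W sinα = -3.5
Slice 2: Δl = 2.3/cos(-5.4°) = 2.310 m; N'_2 = 85·cos(-5.4°) − 15·2.310 = 50.0; c'Δl = 39.27; W sinα = -8.0
Slice 3: Δl = 1.4/cos5.1° = 1.406 m; N'_3 = 81·cos5.1° − 26·1.406 = 44.1; c'Δl = 23.89; W sinα = 7.2
Slice 4: Δl = 2.5/cos16.4° = 2.606 m; N'_4 = 179·cos16.4° − 16·2.606 = 130.0; c'Δl = 44.30; W sinα = 50.5
Slice 5: Δl = 2.0/cos30.4° = 2.319 m; N'_5 = 153·cos30.4° − 22·2.319 = 81.0; c'Δl = 39.42; W sinα = 77.4
Slice 6: Δl = 2.9/cos48.4° = 4.368 m; N'_6 = 129·cos48.4° − 9·4.368 = 46.3; c'Δl = 74.26; W sinα = 96.5
Σc'Δl = 242.3 kN/m; ΣN' = 359.0 kN/m; ΣW sinα = 220.2 kN/m
Resisting = 242.3 + 359.0·tan31.4° = 242.3 + 219.1 = 461.4 kN/m
FS = 461.4 / 220.2 = 2.096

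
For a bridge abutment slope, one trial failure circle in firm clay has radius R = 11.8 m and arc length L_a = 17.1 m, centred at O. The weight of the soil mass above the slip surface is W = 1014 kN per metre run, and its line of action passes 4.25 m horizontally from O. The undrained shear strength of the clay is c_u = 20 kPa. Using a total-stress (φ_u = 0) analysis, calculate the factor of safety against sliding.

Taking moments about the centre O, the resisting moment is provided by the undrained shear strength acting along the arc:
M_R = c_u·L_a·R = 20·17.10·11.8 = 4035.6 kN·m/m
M_D = W·d = 1014·4.25 = 4309.5 kN·m/m
FS = M_R / M_D = 4035.6 / 4309.5 = 0.936

FS = 0.94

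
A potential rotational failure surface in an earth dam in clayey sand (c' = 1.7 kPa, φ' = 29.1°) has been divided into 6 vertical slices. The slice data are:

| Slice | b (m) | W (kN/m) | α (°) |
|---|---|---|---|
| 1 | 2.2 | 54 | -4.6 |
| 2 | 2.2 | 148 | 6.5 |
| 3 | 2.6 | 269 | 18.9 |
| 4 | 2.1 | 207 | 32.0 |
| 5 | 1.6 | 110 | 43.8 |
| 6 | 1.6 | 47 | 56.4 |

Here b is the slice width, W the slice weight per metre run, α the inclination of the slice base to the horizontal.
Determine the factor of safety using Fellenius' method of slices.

Ordinary method of slices: FS = Σ[c'·Δl_i + (W_i cosα_i)·tanφ'] / Σ W_i sinα_i, with Δl_i = b_i / cosα_i.
Slice 1: Δl = 2.2/cos(-4.6°) = 2.207 m; N'_1 = 54·cos(-4.6°) = 53.8; c'Δl = 3.75; W sinα = -4.3
Slice 2: Δl = 2.2/cos6.5° = 2.214 m; N'_2 = 148·cos6.5° = 147.0; c'Δl = 3.76; W sinα = 16.8
Slice 3: Δl = 2.6/cos18.9° = 2.748 m; N'_3 = 269·cos18.9° = 254.5; c'Δl = 4.67; W sinα = 87.1
Slice 4: Δl = 2.1/cos32.0° = 2.476 m; N'_4 = 207·cos32.0° = 175.5; c'Δl = 4.21; W sinα = 109.7
Slice 5: Δl = 1.6/cos43.8° = 2.217 m; N'_5 = 110·cos43.8° = 79.4; c'Δl = 3.77; W sinα = 76.1
Slice 6: Δl = 1.6/cos56.4° = 2.891 m; N'_6 = 47·cos56.4° = 26.0; c'Δl = 4.92; W sinα = 39.1
Σc'Δl = 25.1 kN/m; ΣN' = 736.3 kN/m; ΣW sinα = 324.5 kN/m
Resisting = 25.1 + 736.3·tan29.1° = 25.1 + 409.8 = 434.9 kN/m
FS = 434.9 / 324.5 = 1.340

FS = 1.34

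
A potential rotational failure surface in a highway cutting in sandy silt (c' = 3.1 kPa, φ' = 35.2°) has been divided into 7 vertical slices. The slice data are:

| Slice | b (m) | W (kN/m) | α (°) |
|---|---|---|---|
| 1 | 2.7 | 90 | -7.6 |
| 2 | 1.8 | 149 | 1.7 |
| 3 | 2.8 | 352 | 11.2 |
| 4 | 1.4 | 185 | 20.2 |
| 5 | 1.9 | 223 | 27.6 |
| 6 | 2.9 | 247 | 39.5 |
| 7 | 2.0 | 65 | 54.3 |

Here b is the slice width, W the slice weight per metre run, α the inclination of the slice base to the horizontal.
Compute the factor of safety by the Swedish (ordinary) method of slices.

Ordinary method of slices: FS = Σ[c'·Δl_i + (W_i cosα_i)·tanφ'] / Σ W_i sinα_i, with Δl_i = b_i / cosα_i.
Slice 1: Δl = 2.7/cos(-7.6°) = 2.724 m; N'_1 = 90·cos(-7.6°) = 89.2; c'Δl = 8.44; W sinα = -11.9
Slice 2: Δl = 1.8/cos1.7° = 1.801 m; N'_2 = 149·cos1.7° = 148.9; c'Δl = 5.58; W sinα = 4.4
Slice 3: Δl = 2.8/cos11.2° = 2.854 m; N'_3 = 352·cos11.2° = 345.3; c'Δl = 8.85; W sinα = 68.4
Slice 4: Δl = 1.4/cos20.2° = 1.492 m; N'_4 = 185·cos20.2° = 173.6; c'Δl = 4.62; W sinα = 63.9
Slice 5: Δl = 1.9/cos27.6° = 2.144 m; N'_5 = 223·cos27.6° = 197.6; c'Δl = 6.65; W sinα = 103.3
Slice 6: Δl = 2.9/cos39.5° = 3.758 m; N'_6 = 247·cos39.5° = 190.6; c'Δl = 11.65; W sinα = 157.1
Slice 7: Δl = 2.0/cos54.3° = 3.427 m; N'_7 = 65·cos54.3° = 37.9; c'Δl = 10.62; W sinα = 52.8
Σc'Δl = 56.4 kN/m; ΣN' = 1183.2 kN/m; ΣW sinα = 438.0 kN/m
Resisting = 56.4 + 1183.2·tan35.2° = 56.4 + 834.7 = 891.1 kN/m
FS = 891.1 / 438.0 = 2.035

FS = 2.03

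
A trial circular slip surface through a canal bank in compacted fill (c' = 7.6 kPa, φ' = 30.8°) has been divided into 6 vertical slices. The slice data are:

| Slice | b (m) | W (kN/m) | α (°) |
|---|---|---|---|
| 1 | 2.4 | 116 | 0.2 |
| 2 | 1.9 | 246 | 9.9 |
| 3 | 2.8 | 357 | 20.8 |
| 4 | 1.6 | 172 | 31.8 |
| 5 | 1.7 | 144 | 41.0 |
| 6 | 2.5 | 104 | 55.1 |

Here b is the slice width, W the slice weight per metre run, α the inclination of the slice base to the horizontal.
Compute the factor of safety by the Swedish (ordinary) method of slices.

Ordinary method of slices: FS = Σ[c'·Δl_i + (W_i cosα_i)·tanφ'] / Σ W_i sinα_i, with Δl_i = b_i / cosα_i.
Slice 1: Δl = 2.4/cos0.2° = 2.400 m; N'_1 = 116·cos0.2° = 116.0; c'Δl = 18.24; W sinα = 0.4
Slice 2: Δl = 1.9/cos9.9° = 1.929 m; N'_2 = 246·cos9.9° = 242.3; c'Δl = 14.66; W sinα = 42.3
Slice 3: Δl = 2.8/cos20.8° = 2.995 m; N'_3 = 357·cos20.8° = 333.7; c'Δl = 22.76; W sinα = 126.8
Slice 4: Δl = 1.6/cos31.8° = 1.883 m; N'_4 = 172·cos31.8° = 146.2; c'Δl = 14.31; W sinα = 90.6
Slice 5: Δl = 1.7/cos41.0° = 2.253 m; N'_5 = 144·cos41.0° = 108.7; c'Δl = 17.12; W sinα = 94.5
Slice 6: Δl = 2.5/cos55.1° = 4.370 m; N'_6 = 104·cos55.1° = 59.5; c'Δl = 33.21; W sinα = 85.3
Σc'Δl = 120.3 kN/m; ΣN' = 1006.4 kN/m; ΣW sinα = 439.9 kN/m
Resisting = 120.3 + 1006.4·tan30.8° = 120.3 + 600.0 = 720.3 kN/m
FS = 720.3 / 439.9 = 1.637

FS = 1.64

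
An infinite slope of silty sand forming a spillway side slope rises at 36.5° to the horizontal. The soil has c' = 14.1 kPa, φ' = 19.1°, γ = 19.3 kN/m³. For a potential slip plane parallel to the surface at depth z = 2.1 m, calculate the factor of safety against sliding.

For an infinite slope with a slip plane parallel to the surface (no pore pressure): FS = [c' + γz cos²β tanφ'] / [γz sinβ cosβ].
γz = 19.3·2.1 = 40.53 kN/m²
Numerator = 14.1 + 40.53·cos²36.5°·tan19.1° = 14.1 + 40.53·0.6462·0.3463 = 23.169 kPa
Denominator = 40.53·sin36.5°·cos36.5° = 40.53·0.5948·0.8039 = 19.380 kPa
FS = 23.169 / 19.380 = 1.196

FS = 1.20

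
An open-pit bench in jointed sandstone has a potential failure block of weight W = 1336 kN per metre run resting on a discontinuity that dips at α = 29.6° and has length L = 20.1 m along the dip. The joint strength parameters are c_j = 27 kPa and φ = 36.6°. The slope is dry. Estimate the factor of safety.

Resolving the block weight along and normal to the plane and applying the Mohr–Coulomb strength on the joint:
N' = W cosα = 1336·cos29.6° = 1161.6 kN/m
Driving force T = W sinα = 1336·sin29.6° = 659.9 kN/m
Resisting force R = c_j·L + N'·tanφ = 27·20.1 + 1161.6·tan36.6° = 542.7 + 862.7 = 1405.4 kN/m
FS = R / T = 1405.4 / 659.9 = 2.130

FS = 2.13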